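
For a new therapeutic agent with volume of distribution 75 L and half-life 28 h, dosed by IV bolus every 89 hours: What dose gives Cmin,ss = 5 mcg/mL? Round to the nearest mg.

τ/t½ = 89/28 ≈ 3.1786, so f = (1/2)^(89/28) ≈ 0.110447.
Cmin,ss = (D/Vd)·f/(1−f), so D = Cmin,ss·Vd·(1−f)/f.
D = 5 × 75 × (1−f)/f ≈ 5 × 75 × 8.05412 ≈ 3020.29 mg.

3020 mg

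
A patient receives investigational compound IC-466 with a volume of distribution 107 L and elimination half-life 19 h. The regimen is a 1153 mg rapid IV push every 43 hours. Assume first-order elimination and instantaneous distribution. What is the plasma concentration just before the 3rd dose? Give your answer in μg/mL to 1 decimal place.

2.7 μg/mL

f = (1/2)^(τ/t½) = (1/2)^(43/19) ≈ 0.2083.
C₀ = D/Vd = 1153/107 ≈ 10.776 μg/mL.
Before the 3rd dose, 2 doses have been given. Superposition: Cmin = C₀·(f + f²).
≈ 10.776 × (0.2083 + 0.0434) ≈ 10.776 × 0.2517 ≈ 2.712 μg/mL.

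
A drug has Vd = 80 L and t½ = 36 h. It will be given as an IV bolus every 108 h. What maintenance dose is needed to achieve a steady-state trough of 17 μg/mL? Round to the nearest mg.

9520 mg

τ/t½ = 108/36 ≈ 3, so f = (1/2)^(108/36) ≈ 0.125000.
Cmin,ss = (D/Vd)·f/(1−f), so D = Cmin,ss·Vd·(1−f)/f.
D = 17 × 80 × (1−f)/f ≈ 17 × 80 × 7.00000 ≈ 9520.00 mg.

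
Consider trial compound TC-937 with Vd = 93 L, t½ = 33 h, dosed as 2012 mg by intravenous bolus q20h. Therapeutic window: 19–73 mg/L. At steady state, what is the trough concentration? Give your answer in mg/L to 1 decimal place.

41.4 mg/L

k = ln2/t½ = ln2/33 ≈ 0.021004 h⁻¹; fraction remaining f = e^(−kτ) = e^(−0.021004×20) ≈ 0.6570.
At steady state, accumulation factor R = 1/(1 − e^(−kτ)) ≈ 2.9155.
Each bolus raises the concentration by D/Vd = 2012/93 ≈ 21.634 mg/L.
Cmax,ss = C₀/(1 − f) ≈ 21.634/0.3430 ≈ 63.073 mg/L.
One interval later, Cmin,ss = Cmax,ss·e^(−kτ) ≈ 63.073 × 0.6570 ≈ 41.439 mg/L.
Trough 41.4 mg/L vs MEC 19 mg/L: adequate.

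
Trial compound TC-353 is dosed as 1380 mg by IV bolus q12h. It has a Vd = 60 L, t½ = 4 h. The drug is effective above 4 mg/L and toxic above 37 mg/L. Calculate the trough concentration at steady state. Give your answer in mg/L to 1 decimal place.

τ = 12 h = 3 half-lives, so f = (1/2)^3 = 0.125.
At steady state, R = 1/(1 − 0.125) = 8/7.
Single-dose peak C₀ = D/Vd = 1380/60 = 23 mg/L.
Steady-state peak Cmax,ss = C₀·R = 23 × 8/7 ≈ 26.286 mg/L.
Steady-state trough Cmin,ss = Cmax,ss·f ≈ 26.286 × 0.125 ≈ 3.286 mg/L.
Trough 3.3 mg/L vs MEC 4 mg/L: subtherapeutic.

3.3 mg/L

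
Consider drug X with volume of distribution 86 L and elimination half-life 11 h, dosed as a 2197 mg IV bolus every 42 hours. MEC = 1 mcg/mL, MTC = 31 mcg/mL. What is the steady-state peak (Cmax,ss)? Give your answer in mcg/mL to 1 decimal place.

27.5 mcg/mL

τ/t½ = 42/11 ≈ 3.8182, so fraction remaining f = (1/2)^(42/11) ≈ 0.0709.
Accumulation ratio R = 1/(1 − f) ≈ 1/0.9291 ≈ 1.0763.
Each bolus raises the concentration by D/Vd = 2197/86 ≈ 25.547 mcg/mL.
Cmax,ss = C₀/(1 − f) ≈ 25.547/0.9291 ≈ 27.497 mcg/mL.
Peak 27.5 mcg/mL vs MTC 31 mcg/mL: below toxic threshold.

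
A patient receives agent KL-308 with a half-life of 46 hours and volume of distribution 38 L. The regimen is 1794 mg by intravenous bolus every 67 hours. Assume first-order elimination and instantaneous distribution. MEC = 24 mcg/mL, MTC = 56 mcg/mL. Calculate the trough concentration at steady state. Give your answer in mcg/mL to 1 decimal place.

τ/t½ = 67/46 ≈ 1.4565, so fraction remaining f = (1/2)^(67/46) ≈ 0.3644.
At steady state, accumulation factor R = 1/(1 − e^(−kτ)) ≈ 1.5733.
Each bolus raises the concentration by D/Vd = 1794/38 ≈ 47.211 mcg/mL.
Steady-state peak Cmax,ss = C₀·R ≈ 47.211 × 1.5733 ≈ 74.277 mcg/mL.
One interval later, Cmin,ss = Cmax,ss·e^(−kτ) ≈ 74.277 × 0.3644 ≈ 27.067 mcg/mL.
Trough 27.1 mcg/mL vs MEC 24 mcg/mL: adequate.

27.1 mcg/mL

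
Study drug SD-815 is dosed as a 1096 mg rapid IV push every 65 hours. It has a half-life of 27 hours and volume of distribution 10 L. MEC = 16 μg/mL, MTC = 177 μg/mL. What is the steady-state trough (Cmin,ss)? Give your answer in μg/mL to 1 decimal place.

Over one 65-h interval, 65/27 ≈ 2.4074 half-lives elapse, leaving f ≈ 0.1885 of each dose.
Single-dose peak C₀ = D/Vd = 1096/10 ≈ 109.600 μg/mL.
Steady-state trough Cmin,ss = C₀·f/(1−f) ≈ 109.600 × 0.1885/0.8115 ≈ 25.459 μg/mL.
Trough 25.5 μg/mL vs MEC 16 μg/mL: adequate.

25.5 μg/mL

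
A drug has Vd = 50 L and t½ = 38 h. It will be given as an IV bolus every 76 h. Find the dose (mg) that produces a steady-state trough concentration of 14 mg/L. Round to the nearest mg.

2100 mg

τ/t½ = 76/38 ≈ 2, so f = (1/2)^(76/38) ≈ 0.250000.
Cmin,ss = (D/Vd)·f/(1−f), so D = Cmin,ss·Vd·(1−f)/f.
D = 14 × 50 × (1−f)/f ≈ 14 × 50 × 3.00000 ≈ 2100.00 mg.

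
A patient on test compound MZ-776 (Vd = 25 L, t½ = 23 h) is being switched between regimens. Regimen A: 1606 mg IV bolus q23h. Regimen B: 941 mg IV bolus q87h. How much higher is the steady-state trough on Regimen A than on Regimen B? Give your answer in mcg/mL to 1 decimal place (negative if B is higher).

61.3 mcg/mL

Regimen A: f = (1/2)^(23/23) ≈ 0.5000; Cmin,ss = (1606/25)·f/(1−f) ≈ 64.240 mcg/mL.
Regimen B: f = (1/2)^(87/23) ≈ 0.0727; Cmin,ss = (941/25)·f/(1−f) ≈ 2.951 mcg/mL.
Difference ≈ 64.240 − 2.951 ≈ 61.289 mcg/mL.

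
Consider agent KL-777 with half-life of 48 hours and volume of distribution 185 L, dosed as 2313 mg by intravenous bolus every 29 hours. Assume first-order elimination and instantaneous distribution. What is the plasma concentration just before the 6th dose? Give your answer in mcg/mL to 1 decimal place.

f = (1/2)^(τ/t½) = (1/2)^(29/48) ≈ 0.6579.
C₀ = D/Vd = 2313/185 ≈ 12.503 mcg/mL.
Before the 6th dose, 5 doses have been given. Superposition: Cmin = C₀·(f + f² + … + f^5).
≈ 12.503 × (0.6579 + 0.4328 + 0.2848 + 0.1873 + 0.1233) ≈ 12.503 × 1.6861 ≈ 21.081 mcg/mL.

21.1 mcg/mL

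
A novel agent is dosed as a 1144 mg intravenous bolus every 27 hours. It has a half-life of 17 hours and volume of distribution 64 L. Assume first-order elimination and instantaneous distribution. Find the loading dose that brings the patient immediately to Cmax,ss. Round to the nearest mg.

f = (1/2)^(27/17) ≈ 0.332578; accumulation ratio R = 1/(1−f) ≈ 1.49830.
Loading dose to hit Cmax,ss on first dose: D_load = D_maint·R ≈ 1144 × 1.49830 ≈ 1714.06 mg.

1714 mg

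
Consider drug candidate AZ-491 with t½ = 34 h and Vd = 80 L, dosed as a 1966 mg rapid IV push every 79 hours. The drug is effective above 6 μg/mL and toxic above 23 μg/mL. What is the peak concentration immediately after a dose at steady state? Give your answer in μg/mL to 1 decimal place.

τ/t½ = 79/34 ≈ 2.3235, so fraction remaining f = (1/2)^(79/34) ≈ 0.1998.
Accumulation ratio R = 1/(1 − f) ≈ 1/0.8002 ≈ 1.2497.
Single-dose peak C₀ = D/Vd = 1966/80 ≈ 24.575 μg/mL.
Steady-state peak Cmax,ss = C₀·R ≈ 24.575 × 1.2497 ≈ 30.711 μg/mL.
Peak 30.7 μg/mL vs MTC 23 μg/mL: exceeds toxic threshold.

30.7 μg/mL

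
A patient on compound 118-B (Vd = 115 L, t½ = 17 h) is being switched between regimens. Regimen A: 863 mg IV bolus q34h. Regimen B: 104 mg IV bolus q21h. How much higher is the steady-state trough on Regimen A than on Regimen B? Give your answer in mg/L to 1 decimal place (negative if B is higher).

1.8 mg/L

Regimen A: f = (1/2)^(34/17) ≈ 0.2500; Cmin,ss = (863/115)·f/(1−f) ≈ 2.501 mg/L.
Regimen B: f = (1/2)^(21/17) ≈ 0.4248; Cmin,ss = (104/115)·f/(1−f) ≈ 0.668 mg/L.
Difference ≈ 2.501 − 0.668 ≈ 1.833 mg/L.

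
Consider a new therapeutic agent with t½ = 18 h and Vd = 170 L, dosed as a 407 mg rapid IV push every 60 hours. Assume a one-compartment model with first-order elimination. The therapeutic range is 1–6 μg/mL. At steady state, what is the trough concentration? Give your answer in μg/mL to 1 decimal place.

k = ln2/t½ = ln2/18 ≈ 0.038508 h⁻¹; fraction remaining f = e^(−kτ) = e^(−0.038508×60) ≈ 0.0992.
At steady state, accumulation factor R = 1/(1 − e^(−kτ)) ≈ 1.1101.
Each bolus raises the concentration by D/Vd = 407/170 ≈ 2.394 μg/mL.
Cmax,ss = C₀/(1 − f) ≈ 2.394/0.9008 ≈ 2.658 μg/mL.
One interval later, Cmin,ss = Cmax,ss·e^(−kτ) ≈ 2.658 × 0.0992 ≈ 0.264 μg/mL.
Trough 0.3 μg/mL vs MEC 1 μg/mL: subtherapeutic.

0.3 μg/mL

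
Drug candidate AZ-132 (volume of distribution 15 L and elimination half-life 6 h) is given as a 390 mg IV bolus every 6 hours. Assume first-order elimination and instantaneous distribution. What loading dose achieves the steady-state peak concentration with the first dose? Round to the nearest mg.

f = (1/2)^(6/6) ≈ 0.500000; accumulation ratio R = 1/(1−f) ≈ 2.00000.
Loading dose to hit Cmax,ss on first dose: D_load = D_maint·R ≈ 390 × 2.00000 ≈ 780.00 mg.

780 mg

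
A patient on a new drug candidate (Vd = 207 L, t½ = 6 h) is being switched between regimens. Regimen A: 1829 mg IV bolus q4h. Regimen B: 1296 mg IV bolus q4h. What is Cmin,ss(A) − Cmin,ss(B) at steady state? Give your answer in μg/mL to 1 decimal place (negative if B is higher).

Regimen A: f = (1/2)^(4/6) ≈ 0.6300; Cmin,ss = (1829/207)·f/(1−f) ≈ 15.045 μg/mL.
Regimen B: f = (1/2)^(4/6) ≈ 0.6300; Cmin,ss = (1296/207)·f/(1−f) ≈ 10.660 μg/mL.
Difference ≈ 15.045 − 10.660 ≈ 4.385 μg/mL.

4.4 μg/mL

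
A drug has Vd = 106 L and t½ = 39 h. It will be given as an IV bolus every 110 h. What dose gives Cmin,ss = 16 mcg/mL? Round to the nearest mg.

τ/t½ = 110/39 ≈ 2.8205, so f = (1/2)^(110/39) ≈ 0.141560.
Cmin,ss = (D/Vd)·f/(1−f), so D = Cmin,ss·Vd·(1−f)/f.
D = 16 × 106 × (1−f)/f ≈ 16 × 106 × 6.06414 ≈ 10284.78 mg.

10285 mg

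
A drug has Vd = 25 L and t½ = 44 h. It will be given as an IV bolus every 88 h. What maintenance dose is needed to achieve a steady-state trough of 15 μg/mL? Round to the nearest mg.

1125 mg

τ/t½ = 88/44 ≈ 2, so f = (1/2)^(88/44) ≈ 0.250000.
Cmin,ss = (D/Vd)·f/(1−f), so D = Cmin,ss·Vd·(1−f)/f.
D = 15 × 25 × (1−f)/f ≈ 15 × 25 × 3.00000 ≈ 1125.00 mg.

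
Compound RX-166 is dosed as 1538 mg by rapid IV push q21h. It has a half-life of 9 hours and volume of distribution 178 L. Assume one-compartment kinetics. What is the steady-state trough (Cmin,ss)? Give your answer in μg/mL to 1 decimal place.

2.1 μg/mL

τ/t½ = 21/9 ≈ 2.3333, so fraction remaining f = (1/2)^(21/9) ≈ 0.1984.
At steady state, accumulation factor R = 1/(1 − e^(−kτ)) ≈ 1.2475.
Each bolus raises the concentration by D/Vd = 1538/178 ≈ 8.640 μg/mL.
Steady-state peak Cmax,ss = C₀·R ≈ 8.640 × 1.2475 ≈ 10.778 μg/mL.
One interval later, Cmin,ss = Cmax,ss·e^(−kτ) ≈ 10.778 × 0.1984 ≈ 2.138 μg/mL.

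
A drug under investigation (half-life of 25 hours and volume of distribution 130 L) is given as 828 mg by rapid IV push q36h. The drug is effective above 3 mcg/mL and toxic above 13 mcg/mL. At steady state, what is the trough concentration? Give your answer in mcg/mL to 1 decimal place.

Over one 36-h interval, 36/25 ≈ 1.44 half-lives elapse, leaving f ≈ 0.3686 of each dose.
At steady state, accumulation factor R = 1/(1 − e^(−kτ)) ≈ 1.5838.
Single-dose peak C₀ = D/Vd = 828/130 ≈ 6.369 mcg/mL.
Steady-state peak Cmax,ss = C₀·R ≈ 6.369 × 1.5838 ≈ 10.087 mcg/mL.
One interval later, Cmin,ss = Cmax,ss·e^(−kτ) ≈ 10.087 × 0.3686 ≈ 3.718 mcg/mL.
Trough 3.7 mcg/mL vs MEC 3 mcg/mL: adequate.

3.7 mcg/mL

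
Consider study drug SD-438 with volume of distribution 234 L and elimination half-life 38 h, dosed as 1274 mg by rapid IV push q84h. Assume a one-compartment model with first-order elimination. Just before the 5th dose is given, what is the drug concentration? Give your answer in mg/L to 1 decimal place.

f = (1/2)^(τ/t½) = (1/2)^(84/38) ≈ 0.2161.
C₀ = D/Vd = 1274/234 ≈ 5.444 mg/L.
Before the 5th dose, 4 doses have been given. Superposition: Cmin = C₀·(f + f² + … + f^4).
≈ 5.444 × (0.2161 + 0.0467 + 0.0101 + 0.0022) ≈ 5.444 × 0.2751 ≈ 1.498 mg/L.

1.5 mg/L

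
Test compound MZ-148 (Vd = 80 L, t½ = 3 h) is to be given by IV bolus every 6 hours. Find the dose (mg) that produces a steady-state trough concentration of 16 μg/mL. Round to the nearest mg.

τ/t½ = 6/3 ≈ 2, so f = (1/2)^(6/3) ≈ 0.250000.
Cmin,ss = (D/Vd)·f/(1−f), so D = Cmin,ss·Vd·(1−f)/f.
D = 16 × 80 × (1−f)/f ≈ 16 × 80 × 3.00000 ≈ 3840.00 mg.

3840 mg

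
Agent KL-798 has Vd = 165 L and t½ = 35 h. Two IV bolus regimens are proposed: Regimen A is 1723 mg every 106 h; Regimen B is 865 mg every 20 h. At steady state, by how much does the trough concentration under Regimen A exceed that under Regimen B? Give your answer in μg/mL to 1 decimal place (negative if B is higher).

-9.3 μg/mL

Regimen A: f = (1/2)^(106/35) ≈ 0.1225; Cmin,ss = (1723/165)·f/(1−f) ≈ 1.458 μg/mL.
Regimen B: f = (1/2)^(20/35) ≈ 0.6730; Cmin,ss = (865/165)·f/(1−f) ≈ 10.789 μg/mL.
Difference ≈ 1.458 − 10.789 ≈ -9.331 μg/mL.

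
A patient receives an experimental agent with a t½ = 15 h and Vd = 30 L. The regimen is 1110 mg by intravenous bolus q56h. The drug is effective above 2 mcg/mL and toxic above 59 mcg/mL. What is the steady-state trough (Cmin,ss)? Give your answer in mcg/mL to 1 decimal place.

k = ln2/t½ = ln2/15 ≈ 0.046210 h⁻¹; fraction remaining f = e^(−kτ) = e^(−0.046210×56) ≈ 0.0752.
Single-dose peak C₀ = D/Vd = 1110/30 ≈ 37.000 mcg/mL.
Steady-state trough Cmin,ss = C₀·f/(1−f) ≈ 37.000 × 0.0752/0.9248 ≈ 3.009 mcg/mL.
Trough 3.0 mcg/mL vs MEC 2 mcg/mL: adequate.

3.0 mcg/mL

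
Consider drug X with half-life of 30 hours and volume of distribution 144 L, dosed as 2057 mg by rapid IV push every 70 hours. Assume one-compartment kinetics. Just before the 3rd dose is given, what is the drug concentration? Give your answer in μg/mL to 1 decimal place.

f = (1/2)^(τ/t½) = (1/2)^(70/30) ≈ 0.1984.
C₀ = D/Vd = 2057/144 ≈ 14.285 μg/mL.
Before the 3rd dose, 2 doses have been given. Superposition: Cmin = C₀·(f + f²).
≈ 14.285 × (0.1984 + 0.0394) ≈ 14.285 × 0.2378 ≈ 3.397 μg/mL.

3.4 μg/mL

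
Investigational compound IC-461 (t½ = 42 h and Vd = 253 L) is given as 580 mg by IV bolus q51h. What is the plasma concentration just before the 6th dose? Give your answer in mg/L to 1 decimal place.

f = (1/2)^(τ/t½) = (1/2)^(51/42) ≈ 0.4310.
C₀ = D/Vd = 580/253 ≈ 2.292 mg/L.
Before the 6th dose, 5 doses have been given. Superposition: Cmin = C₀·(f + f² + … + f^5).
≈ 2.292 × (0.4310 + 0.1858 + 0.0801 + 0.0345 + 0.0149) ≈ 2.292 × 0.7463 ≈ 1.711 mg/L.

1.7 mg/L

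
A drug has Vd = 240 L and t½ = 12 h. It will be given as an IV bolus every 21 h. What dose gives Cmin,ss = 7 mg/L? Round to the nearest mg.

τ/t½ = 21/12 ≈ 1.75, so f = (1/2)^(21/12) ≈ 0.297302.
Cmin,ss = (D/Vd)·f/(1−f), so D = Cmin,ss·Vd·(1−f)/f.
D = 7 × 240 × (1−f)/f ≈ 7 × 240 × 2.36358 ≈ 3970.81 mg.

3971 mg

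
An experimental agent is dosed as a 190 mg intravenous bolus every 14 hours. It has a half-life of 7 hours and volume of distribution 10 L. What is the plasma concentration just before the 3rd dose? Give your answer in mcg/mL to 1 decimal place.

5.9 mcg/mL

f = (1/2)^(τ/t½) = (1/2)^(14/7) ≈ 0.2500.
C₀ = D/Vd = 190/10 ≈ 19.000 mcg/mL.
Before the 3rd dose, 2 doses have been given. Superposition: Cmin = C₀·(f + f²).
≈ 19.000 × (0.2500 + 0.0625) ≈ 19.000 × 0.3125 ≈ 5.938 mcg/mL.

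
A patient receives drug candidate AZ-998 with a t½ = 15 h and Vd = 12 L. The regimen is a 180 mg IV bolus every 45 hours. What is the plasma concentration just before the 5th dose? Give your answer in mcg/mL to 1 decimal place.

f = (1/2)^(τ/t½) = (1/2)^(45/15) ≈ 0.1250.
C₀ = D/Vd = 180/12 ≈ 15.000 mcg/mL.
Before the 5th dose, 4 doses have been given. Superposition: Cmin = C₀·(f + f² + … + f^4).
≈ 15.000 × (0.1250 + 0.0156 + 0.0020 + 0.0002) ≈ 15.000 × 0.1428 ≈ 2.142 mcg/mL.

2.1 mcg/mL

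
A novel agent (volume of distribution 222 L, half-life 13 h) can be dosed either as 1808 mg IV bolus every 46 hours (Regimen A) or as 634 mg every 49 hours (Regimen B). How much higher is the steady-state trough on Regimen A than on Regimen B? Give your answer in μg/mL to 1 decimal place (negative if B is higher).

Regimen A: f = (1/2)^(46/13) ≈ 0.0861; Cmin,ss = (1808/222)·f/(1−f) ≈ 0.767 μg/mL.
Regimen B: f = (1/2)^(49/13) ≈ 0.0733; Cmin,ss = (634/222)·f/(1−f) ≈ 0.226 μg/mL.
Difference ≈ 0.767 − 0.226 ≈ 0.541 μg/mL.

0.5 μg/mL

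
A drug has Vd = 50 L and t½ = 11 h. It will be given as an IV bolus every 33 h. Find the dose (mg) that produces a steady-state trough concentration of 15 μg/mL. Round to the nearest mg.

5250 mg

τ/t½ = 33/11 ≈ 3, so f = (1/2)^(33/11) ≈ 0.125000.
Cmin,ss = (D/Vd)·f/(1−f), so D = Cmin,ss·Vd·(1−f)/f.
D = 15 × 50 × (1−f)/f ≈ 15 × 50 × 7.00000 ≈ 5250.00 mg.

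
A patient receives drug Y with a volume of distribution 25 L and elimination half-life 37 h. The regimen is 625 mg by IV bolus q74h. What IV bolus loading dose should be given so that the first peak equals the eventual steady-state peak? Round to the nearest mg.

f = (1/2)^(74/37) ≈ 0.250000; accumulation ratio R = 1/(1−f) ≈ 1.33333.
Loading dose to hit Cmax,ss on first dose: D_load = D_maint·R ≈ 625 × 1.33333 ≈ 833.33 mg.

833 mg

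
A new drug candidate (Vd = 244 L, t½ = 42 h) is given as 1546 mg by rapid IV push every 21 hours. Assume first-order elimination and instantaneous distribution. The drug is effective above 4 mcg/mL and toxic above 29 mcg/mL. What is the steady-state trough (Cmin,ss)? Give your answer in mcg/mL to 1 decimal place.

k = ln2/t½ = ln2/42 ≈ 0.016504 h⁻¹; fraction remaining f = e^(−kτ) = e^(−0.016504×21) ≈ 0.7071.
Each bolus raises the concentration by D/Vd = 1546/244 ≈ 6.336 mcg/mL.
Steady-state trough Cmin,ss = C₀·f/(1−f) ≈ 6.336 × 0.7071/0.2929 ≈ 15.296 mcg/mL.
Trough 15.3 mcg/mL vs MEC 4 mcg/mL: adequate.

15.3 mcg/mL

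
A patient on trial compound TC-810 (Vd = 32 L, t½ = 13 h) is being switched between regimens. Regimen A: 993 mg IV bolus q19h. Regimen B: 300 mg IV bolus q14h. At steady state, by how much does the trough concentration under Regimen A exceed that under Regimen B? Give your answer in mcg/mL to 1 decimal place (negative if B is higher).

9.2 mcg/mL

Regimen A: f = (1/2)^(19/13) ≈ 0.3631; Cmin,ss = (993/32)·f/(1−f) ≈ 17.691 mcg/mL.
Regimen B: f = (1/2)^(14/13) ≈ 0.4740; Cmin,ss = (300/32)·f/(1−f) ≈ 8.448 mcg/mL.
Difference ≈ 17.691 − 8.448 ≈ 9.243 mcg/mL.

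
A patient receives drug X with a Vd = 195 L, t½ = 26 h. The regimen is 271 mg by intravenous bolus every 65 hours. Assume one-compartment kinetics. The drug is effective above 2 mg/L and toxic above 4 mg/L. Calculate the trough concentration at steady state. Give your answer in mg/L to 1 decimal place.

0.3 mg/L

k = ln2/t½ = ln2/26 ≈ 0.026660 h⁻¹; fraction remaining f = e^(−kτ) = e^(−0.026660×65) ≈ 0.1768.
At steady state, accumulation factor R = 1/(1 − e^(−kτ)) ≈ 1.2148.
Each bolus raises the concentration by D/Vd = 271/195 ≈ 1.390 mg/L.
Cmax,ss = C₀/(1 − f) ≈ 1.390/0.8232 ≈ 1.689 mg/L.
One interval later, Cmin,ss = Cmax,ss·e^(−kτ) ≈ 1.689 × 0.1768 ≈ 0.299 mg/L.
Trough 0.3 mg/L vs MEC 2 mg/L: subtherapeutic.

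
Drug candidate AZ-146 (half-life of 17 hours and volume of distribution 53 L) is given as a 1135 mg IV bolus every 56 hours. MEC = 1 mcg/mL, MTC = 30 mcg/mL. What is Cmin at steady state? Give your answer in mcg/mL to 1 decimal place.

2.4 mcg/mL

τ/t½ = 56/17 ≈ 3.2941, so fraction remaining f = (1/2)^(56/17) ≈ 0.1019.
Accumulation ratio R = 1/(1 − f) ≈ 1/0.8981 ≈ 1.1135.
Each bolus raises the concentration by D/Vd = 1135/53 ≈ 21.415 mcg/mL.
Steady-state peak Cmax,ss = C₀·R ≈ 21.415 × 1.1135 ≈ 23.846 mcg/mL.
Steady-state trough Cmin,ss = Cmax,ss·f ≈ 23.846 × 0.1019 ≈ 2.430 mcg/mL.
Trough 2.4 mcg/mL vs MEC 1 mcg/mL: adequate.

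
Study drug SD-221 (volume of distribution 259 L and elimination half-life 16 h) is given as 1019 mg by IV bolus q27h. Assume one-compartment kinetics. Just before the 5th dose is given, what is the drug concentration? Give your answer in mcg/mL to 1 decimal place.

f = (1/2)^(τ/t½) = (1/2)^(27/16) ≈ 0.3105.
C₀ = D/Vd = 1019/259 ≈ 3.934 mcg/mL.
Before the 5th dose, 4 doses have been given. Superposition: Cmin = C₀·(f + f² + … + f^4).
≈ 3.934 × (0.3105 + 0.0964 + 0.0299 + 0.0093) ≈ 3.934 × 0.4461 ≈ 1.755 mcg/mL.

1.8 mcg/mL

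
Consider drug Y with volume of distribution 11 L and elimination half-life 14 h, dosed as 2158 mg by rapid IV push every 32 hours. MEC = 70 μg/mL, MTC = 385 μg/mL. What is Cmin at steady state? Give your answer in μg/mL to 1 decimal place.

k = ln2/t½ = ln2/14 ≈ 0.049511 h⁻¹; fraction remaining f = e^(−kτ) = e^(−0.049511×32) ≈ 0.2051.
Single-dose peak C₀ = D/Vd = 2158/11 ≈ 196.182 μg/mL.
Steady-state trough Cmin,ss = C₀·f/(1−f) ≈ 196.182 × 0.2051/0.7949 ≈ 50.619 μg/mL.
Trough 50.6 μg/mL vs MEC 70 μg/mL: subtherapeutic.

50.6 μg/mL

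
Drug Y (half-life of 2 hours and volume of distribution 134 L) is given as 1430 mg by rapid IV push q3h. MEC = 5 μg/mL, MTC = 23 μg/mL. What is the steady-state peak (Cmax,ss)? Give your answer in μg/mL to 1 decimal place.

k = ln2/t½ = ln2/2 ≈ 0.346574 h⁻¹; fraction remaining f = e^(−kτ) = e^(−0.346574×3) ≈ 0.3536.
Accumulation ratio R = 1/(1 − f) ≈ 1/0.6464 ≈ 1.5470.
Single-dose peak C₀ = D/Vd = 1430/134 ≈ 10.672 μg/mL.
Cmax,ss = C₀/(1 − f) ≈ 10.672/0.6464 ≈ 16.510 μg/mL.
Peak 16.5 μg/mL vs MTC 23 μg/mL: below toxic threshold.

16.5 μg/mL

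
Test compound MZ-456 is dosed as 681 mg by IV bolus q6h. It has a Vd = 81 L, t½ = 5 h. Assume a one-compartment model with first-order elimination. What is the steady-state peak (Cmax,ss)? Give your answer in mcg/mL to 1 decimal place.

Over one 6-h interval, 6/5 ≈ 1.2 half-lives elapse, leaving f ≈ 0.4353 of each dose.
Accumulation ratio R = 1/(1 − f) ≈ 1/0.5647 ≈ 1.7709.
Each bolus raises the concentration by D/Vd = 681/81 ≈ 8.407 mcg/mL.
Steady-state peak Cmax,ss = C₀·R ≈ 8.407 × 1.7709 ≈ 14.888 mcg/mL.

14.9 mcg/mL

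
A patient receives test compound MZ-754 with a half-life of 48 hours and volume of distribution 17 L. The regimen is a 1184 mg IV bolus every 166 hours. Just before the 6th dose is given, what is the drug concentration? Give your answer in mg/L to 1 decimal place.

f = (1/2)^(τ/t½) = (1/2)^(166/48) ≈ 0.0910.
C₀ = D/Vd = 1184/17 ≈ 69.647 mg/L.
Before the 6th dose, 5 doses have been given. Superposition: Cmin = C₀·(f + f² + … + f^5).
≈ 69.647 × (0.0910 + 0.0083 + 0.0008 + 0.0001 + 0.0000) ≈ 69.647 × 0.1002 ≈ 6.979 mg/L.

7.0 mg/L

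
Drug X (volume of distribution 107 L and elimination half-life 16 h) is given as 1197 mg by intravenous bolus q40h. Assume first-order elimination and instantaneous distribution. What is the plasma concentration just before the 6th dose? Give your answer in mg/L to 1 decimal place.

f = (1/2)^(τ/t½) = (1/2)^(40/16) ≈ 0.1768.
C₀ = D/Vd = 1197/107 ≈ 11.187 mg/L.
Before the 6th dose, 5 doses have been given. Superposition: Cmin = C₀·(f + f² + … + f^5).
≈ 11.187 × (0.1768 + 0.0313 + 0.0055 + 0.0010 + 0.0002) ≈ 11.187 × 0.2148 ≈ 2.403 mg/L.

2.4 mg/L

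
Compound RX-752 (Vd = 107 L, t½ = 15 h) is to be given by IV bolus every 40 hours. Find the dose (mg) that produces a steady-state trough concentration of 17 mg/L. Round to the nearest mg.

τ/t½ = 40/15 ≈ 2.6667, so f = (1/2)^(40/15) ≈ 0.157490.
Cmin,ss = (D/Vd)·f/(1−f), so D = Cmin,ss·Vd·(1−f)/f.
D = 17 × 107 × (1−f)/f ≈ 17 × 107 × 5.34961 ≈ 9730.94 mg.

9731 mg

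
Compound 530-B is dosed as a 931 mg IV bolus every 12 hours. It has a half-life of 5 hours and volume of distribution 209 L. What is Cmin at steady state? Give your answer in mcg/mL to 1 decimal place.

1.0 mcg/mL

k = ln2/t½ = ln2/5 ≈ 0.138629 h⁻¹; fraction remaining f = e^(−kτ) = e^(−0.138629×12) ≈ 0.1895.
At steady state, accumulation factor R = 1/(1 − e^(−kτ)) ≈ 1.2338.
Single-dose peak C₀ = D/Vd = 931/209 ≈ 4.455 mcg/mL.
Steady-state peak Cmax,ss = C₀·R ≈ 4.455 × 1.2338 ≈ 5.497 mcg/mL.
One interval later, Cmin,ss = Cmax,ss·e^(−kτ) ≈ 5.497 × 0.1895 ≈ 1.042 mcg/mL.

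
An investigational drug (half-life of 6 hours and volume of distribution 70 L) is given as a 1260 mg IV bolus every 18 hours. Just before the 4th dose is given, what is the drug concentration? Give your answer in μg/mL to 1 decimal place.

f = (1/2)^(τ/t½) = (1/2)^(18/6) ≈ 0.1250.
C₀ = D/Vd = 1260/70 ≈ 18.000 μg/mL.
Before the 4th dose, 3 doses have been given. Superposition: Cmin = C₀·(f + f² + … + f^3).
≈ 18.000 × (0.1250 + 0.0156 + 0.0020) ≈ 18.000 × 0.1426 ≈ 2.567 μg/mL.

2.6 μg/mL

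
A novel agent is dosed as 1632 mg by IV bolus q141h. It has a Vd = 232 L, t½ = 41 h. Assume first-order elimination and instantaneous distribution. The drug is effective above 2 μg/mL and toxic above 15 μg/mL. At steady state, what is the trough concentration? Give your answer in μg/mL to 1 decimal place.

τ/t½ = 141/41 ≈ 3.439, so fraction remaining f = (1/2)^(141/41) ≈ 0.0922.
Accumulation ratio R = 1/(1 − f) ≈ 1/0.9078 ≈ 1.1016.
Each bolus raises the concentration by D/Vd = 1632/232 ≈ 7.034 μg/mL.
Steady-state peak Cmax,ss = C₀·R ≈ 7.034 × 1.1016 ≈ 7.749 μg/mL.
One interval later, Cmin,ss = Cmax,ss·e^(−kτ) ≈ 7.749 × 0.0922 ≈ 0.714 μg/mL.
Trough 0.7 μg/mL vs MEC 2 μg/mL: subtherapeutic.

0.7 μg/mL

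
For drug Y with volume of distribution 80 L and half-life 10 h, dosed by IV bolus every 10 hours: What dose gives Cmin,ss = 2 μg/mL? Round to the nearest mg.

160 mg

τ/t½ = 10/10 ≈ 1, so f = (1/2)^(10/10) ≈ 0.500000.
Cmin,ss = (D/Vd)·f/(1−f), so D = Cmin,ss·Vd·(1−f)/f.
D = 2 × 80 × (1−f)/f ≈ 2 × 80 × 1.00000 ≈ 160.00 mg.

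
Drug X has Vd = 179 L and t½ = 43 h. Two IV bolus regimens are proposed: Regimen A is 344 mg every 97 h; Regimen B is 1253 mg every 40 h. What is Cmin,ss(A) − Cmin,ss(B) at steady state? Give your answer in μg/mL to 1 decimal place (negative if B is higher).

-7.2 μg/mL

Regimen A: f = (1/2)^(97/43) ≈ 0.2094; Cmin,ss = (344/179)·f/(1−f) ≈ 0.509 μg/mL.
Regimen B: f = (1/2)^(40/43) ≈ 0.5248; Cmin,ss = (1253/179)·f/(1−f) ≈ 7.731 μg/mL.
Difference ≈ 0.509 − 7.731 ≈ -7.222 μg/mL.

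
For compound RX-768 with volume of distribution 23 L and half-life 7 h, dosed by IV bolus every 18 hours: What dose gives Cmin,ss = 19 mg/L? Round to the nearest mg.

2161 mg

τ/t½ = 18/7 ≈ 2.5714, so f = (1/2)^(18/7) ≈ 0.168238.
Cmin,ss = (D/Vd)·f/(1−f), so D = Cmin,ss·Vd·(1−f)/f.
D = 19 × 23 × (1−f)/f ≈ 19 × 23 × 4.94396 ≈ 2160.51 mg.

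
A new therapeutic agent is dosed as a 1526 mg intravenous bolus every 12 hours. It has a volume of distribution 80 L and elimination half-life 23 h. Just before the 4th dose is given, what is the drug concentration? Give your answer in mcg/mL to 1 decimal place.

29.0 mcg/mL

f = (1/2)^(τ/t½) = (1/2)^(12/23) ≈ 0.6965.
C₀ = D/Vd = 1526/80 ≈ 19.075 mcg/mL.
Before the 4th dose, 3 doses have been given. Superposition: Cmin = C₀·(f + f² + … + f^3).
≈ 19.075 × (0.6965 + 0.4851 + 0.3379) ≈ 19.075 × 1.5195 ≈ 28.984 mcg/mL.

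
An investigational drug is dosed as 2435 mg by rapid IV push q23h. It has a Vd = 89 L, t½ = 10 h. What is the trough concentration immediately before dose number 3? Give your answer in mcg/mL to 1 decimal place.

6.7 mcg/mL

f = (1/2)^(τ/t½) = (1/2)^(23/10) ≈ 0.2031.
C₀ = D/Vd = 2435/89 ≈ 27.360 mcg/mL.
Before the 3rd dose, 2 doses have been given. Superposition: Cmin = C₀·(f + f²).
≈ 27.360 × (0.2031 + 0.0412) ≈ 27.360 × 0.2443 ≈ 6.684 mcg/mL.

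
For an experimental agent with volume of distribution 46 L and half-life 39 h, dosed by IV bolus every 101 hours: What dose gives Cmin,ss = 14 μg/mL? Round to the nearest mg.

τ/t½ = 101/39 ≈ 2.5897, so f = (1/2)^(101/39) ≈ 0.166115.
Cmin,ss = (D/Vd)·f/(1−f), so D = Cmin,ss·Vd·(1−f)/f.
D = 14 × 46 × (1−f)/f ≈ 14 × 46 × 5.01993 ≈ 3232.83 mg.

3233 mg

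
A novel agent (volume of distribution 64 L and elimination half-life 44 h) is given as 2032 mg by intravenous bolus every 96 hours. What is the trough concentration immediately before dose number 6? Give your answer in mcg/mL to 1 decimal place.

f = (1/2)^(τ/t½) = (1/2)^(96/44) ≈ 0.2204.
C₀ = D/Vd = 2032/64 ≈ 31.750 mcg/mL.
Before the 6th dose, 5 doses have been given. Superposition: Cmin = C₀·(f + f² + … + f^5).
≈ 31.750 × (0.2204 + 0.0486 + 0.0107 + 0.0024 + 0.0005) ≈ 31.750 × 0.2826 ≈ 8.973 mcg/mL.

9.0 mcg/mL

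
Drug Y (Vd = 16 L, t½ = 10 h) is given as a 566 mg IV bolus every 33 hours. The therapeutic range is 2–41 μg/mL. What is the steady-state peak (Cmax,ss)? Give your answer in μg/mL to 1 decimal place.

39.4 μg/mL

τ/t½ = 33/10 ≈ 3.3, so fraction remaining f = (1/2)^(33/10) ≈ 0.1015.
At steady state, accumulation factor R = 1/(1 − e^(−kτ)) ≈ 1.1130.
Single-dose peak C₀ = D/Vd = 566/16 ≈ 35.375 μg/mL.
Cmax,ss = C₀/(1 − f) ≈ 35.375/0.8985 ≈ 39.371 μg/mL.
Peak 39.4 μg/mL vs MTC 41 μg/mL: below toxic threshold.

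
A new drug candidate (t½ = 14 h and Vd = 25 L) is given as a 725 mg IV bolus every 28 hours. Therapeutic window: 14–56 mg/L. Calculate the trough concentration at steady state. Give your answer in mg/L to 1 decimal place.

τ = 28 h = 2 half-lives, so f = (1/2)^2 = 0.25.
At steady state, R = 1/(1 − 0.25) = 4/3.
Single-dose peak C₀ = D/Vd = 725/25 = 29 mg/L.
Steady-state peak Cmax,ss = C₀·R = 29 × 4/3 ≈ 38.667 mg/L.
Steady-state trough Cmin,ss = Cmax,ss·f ≈ 38.667 × 0.25 ≈ 9.667 mg/L.
Trough 9.7 mg/L vs MEC 14 mg/L: subtherapeutic.

9.7 mg/L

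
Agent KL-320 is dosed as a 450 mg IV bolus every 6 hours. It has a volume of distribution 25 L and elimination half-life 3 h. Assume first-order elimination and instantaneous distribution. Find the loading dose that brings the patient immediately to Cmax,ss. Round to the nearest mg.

600 mg

f = (1/2)^(6/3) ≈ 0.250000; accumulation ratio R = 1/(1−f) ≈ 1.33333.
Loading dose to hit Cmax,ss on first dose: D_load = D_maint·R ≈ 450 × 1.33333 ≈ 600.00 mg.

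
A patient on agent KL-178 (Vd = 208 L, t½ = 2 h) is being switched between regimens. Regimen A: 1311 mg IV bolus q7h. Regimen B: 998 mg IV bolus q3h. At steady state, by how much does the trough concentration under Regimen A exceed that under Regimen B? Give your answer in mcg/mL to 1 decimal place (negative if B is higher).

-2.0 mcg/mL

Regimen A: f = (1/2)^(7/2) ≈ 0.0884; Cmin,ss = (1311/208)·f/(1−f) ≈ 0.611 mcg/mL.
Regimen B: f = (1/2)^(3/2) ≈ 0.3536; Cmin,ss = (998/208)·f/(1−f) ≈ 2.625 mcg/mL.
Difference ≈ 0.611 − 2.625 ≈ -2.014 mcg/mL.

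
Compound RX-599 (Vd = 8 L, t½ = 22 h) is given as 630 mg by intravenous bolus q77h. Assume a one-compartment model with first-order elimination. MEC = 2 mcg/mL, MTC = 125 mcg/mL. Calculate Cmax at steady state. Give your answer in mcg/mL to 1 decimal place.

86.4 mcg/mL

k = ln2/t½ = ln2/22 ≈ 0.031507 h⁻¹; fraction remaining f = e^(−kτ) = e^(−0.031507×77) ≈ 0.0884.
At steady state, accumulation factor R = 1/(1 − e^(−kτ)) ≈ 1.0970.
Single-dose peak C₀ = D/Vd = 630/8 ≈ 78.750 mcg/mL.
Steady-state peak Cmax,ss = C₀·R ≈ 78.750 × 1.0970 ≈ 86.389 mcg/mL.
Peak 86.4 mcg/mL vs MTC 125 mcg/mL: below toxic threshold.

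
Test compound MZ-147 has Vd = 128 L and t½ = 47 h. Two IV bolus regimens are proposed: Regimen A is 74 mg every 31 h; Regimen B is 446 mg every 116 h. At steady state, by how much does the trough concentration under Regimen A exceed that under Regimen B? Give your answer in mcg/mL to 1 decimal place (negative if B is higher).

Regimen A: f = (1/2)^(31/47) ≈ 0.6331; Cmin,ss = (74/128)·f/(1−f) ≈ 0.998 mcg/mL.
Regimen B: f = (1/2)^(116/47) ≈ 0.1807; Cmin,ss = (446/128)·f/(1−f) ≈ 0.768 mcg/mL.
Difference ≈ 0.998 − 0.768 ≈ 0.230 mcg/mL.

0.2 mcg/mL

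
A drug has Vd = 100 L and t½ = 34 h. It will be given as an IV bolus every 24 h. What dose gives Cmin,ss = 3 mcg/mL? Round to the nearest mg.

τ/t½ = 24/34 ≈ 0.70588, so f = (1/2)^(24/34) ≈ 0.613067.
Cmin,ss = (D/Vd)·f/(1−f), so D = Cmin,ss·Vd·(1−f)/f.
D = 3 × 100 × (1−f)/f ≈ 3 × 100 × 0.63114 ≈ 189.34 mg.

189 mg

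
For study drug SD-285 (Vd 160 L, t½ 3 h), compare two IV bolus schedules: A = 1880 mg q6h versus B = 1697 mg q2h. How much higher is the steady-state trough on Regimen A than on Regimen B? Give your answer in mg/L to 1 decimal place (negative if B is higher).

-14.1 mg/L

Regimen A: f = (1/2)^(6/3) ≈ 0.2500; Cmin,ss = (1880/160)·f/(1−f) ≈ 3.917 mg/L.
Regimen B: f = (1/2)^(2/3) ≈ 0.6300; Cmin,ss = (1697/160)·f/(1−f) ≈ 18.059 mg/L.
Difference ≈ 3.917 − 18.059 ≈ -14.142 mg/L.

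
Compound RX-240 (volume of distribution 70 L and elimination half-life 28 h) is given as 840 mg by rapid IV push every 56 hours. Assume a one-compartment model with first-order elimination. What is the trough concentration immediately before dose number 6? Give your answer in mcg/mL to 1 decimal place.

4.0 mcg/mL

f = (1/2)^(τ/t½) = (1/2)^(56/28) ≈ 0.2500.
C₀ = D/Vd = 840/70 ≈ 12.000 mcg/mL.
Before the 6th dose, 5 doses have been given. Superposition: Cmin = C₀·(f + f² + … + f^5).
≈ 12.000 × (0.2500 + 0.0625 + 0.0156 + 0.0039 + 0.0010) ≈ 12.000 × 0.3330 ≈ 3.996 mcg/mL.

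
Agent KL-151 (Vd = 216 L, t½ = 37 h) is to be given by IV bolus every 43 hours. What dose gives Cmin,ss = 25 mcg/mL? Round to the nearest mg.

τ/t½ = 43/37 ≈ 1.1622, so f = (1/2)^(43/37) ≈ 0.446842.
Cmin,ss = (D/Vd)·f/(1−f), so D = Cmin,ss·Vd·(1−f)/f.
D = 25 × 216 × (1−f)/f ≈ 25 × 216 × 1.23793 ≈ 6684.82 mg.

6685 mg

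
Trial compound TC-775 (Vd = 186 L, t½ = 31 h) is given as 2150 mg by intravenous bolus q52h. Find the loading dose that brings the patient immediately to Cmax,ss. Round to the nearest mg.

3128 mg

f = (1/2)^(52/31) ≈ 0.312641; accumulation ratio R = 1/(1−f) ≈ 1.45484.
Loading dose to hit Cmax,ss on first dose: D_load = D_maint·R ≈ 2150 × 1.45484 ≈ 3127.91 mg.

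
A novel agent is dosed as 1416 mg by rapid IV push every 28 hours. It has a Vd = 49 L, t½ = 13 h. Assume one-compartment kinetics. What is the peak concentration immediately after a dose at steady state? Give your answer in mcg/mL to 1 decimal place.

τ/t½ = 28/13 ≈ 2.1538, so fraction remaining f = (1/2)^(28/13) ≈ 0.2247.
At steady state, accumulation factor R = 1/(1 − e^(−kτ)) ≈ 1.2898.
Each bolus raises the concentration by D/Vd = 1416/49 ≈ 28.898 mcg/mL.
Steady-state peak Cmax,ss = C₀·R ≈ 28.898 × 1.2898 ≈ 37.273 mcg/mL.

37.3 mcg/mL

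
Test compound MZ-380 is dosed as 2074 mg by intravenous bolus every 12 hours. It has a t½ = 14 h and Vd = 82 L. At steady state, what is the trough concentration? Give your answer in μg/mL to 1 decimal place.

31.2 μg/mL

Over one 12-h interval, 12/14 ≈ 0.85714 half-lives elapse, leaving f ≈ 0.5520 of each dose.
At steady state, accumulation factor R = 1/(1 − e^(−kτ)) ≈ 2.2321.
Each bolus raises the concentration by D/Vd = 2074/82 ≈ 25.293 μg/mL.
Steady-state peak Cmax,ss = C₀·R ≈ 25.293 × 2.2321 ≈ 56.457 μg/mL.
Steady-state trough Cmin,ss = Cmax,ss·f ≈ 56.457 × 0.5520 ≈ 31.164 μg/mL.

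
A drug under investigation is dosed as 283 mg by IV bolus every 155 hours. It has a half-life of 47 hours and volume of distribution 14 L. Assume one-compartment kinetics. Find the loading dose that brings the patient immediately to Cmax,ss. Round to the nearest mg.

f = (1/2)^(155/47) ≈ 0.101681; accumulation ratio R = 1/(1−f) ≈ 1.11319.
Loading dose to hit Cmax,ss on first dose: D_load = D_maint·R ≈ 283 × 1.11319 ≈ 315.03 mg.

315 mg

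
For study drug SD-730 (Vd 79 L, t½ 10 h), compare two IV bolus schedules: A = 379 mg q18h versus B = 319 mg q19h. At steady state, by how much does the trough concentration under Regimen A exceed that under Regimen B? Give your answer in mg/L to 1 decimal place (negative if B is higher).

0.5 mg/L

Regimen A: f = (1/2)^(18/10) ≈ 0.2872; Cmin,ss = (379/79)·f/(1−f) ≈ 1.933 mg/L.
Regimen B: f = (1/2)^(19/10) ≈ 0.2679; Cmin,ss = (319/79)·f/(1−f) ≈ 1.478 mg/L.
Difference ≈ 1.933 − 1.478 ≈ 0.455 mg/L.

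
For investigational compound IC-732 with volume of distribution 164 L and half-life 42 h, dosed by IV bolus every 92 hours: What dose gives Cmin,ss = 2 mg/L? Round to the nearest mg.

1169 mg

τ/t½ = 92/42 ≈ 2.1905, so f = (1/2)^(92/42) ≈ 0.219079.
Cmin,ss = (D/Vd)·f/(1−f), so D = Cmin,ss·Vd·(1−f)/f.
D = 2 × 164 × (1−f)/f ≈ 2 × 164 × 3.56456 ≈ 1169.18 mg.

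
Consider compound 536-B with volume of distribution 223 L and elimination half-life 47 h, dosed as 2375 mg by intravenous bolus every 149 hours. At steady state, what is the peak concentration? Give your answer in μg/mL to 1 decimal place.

12.0 μg/mL

Over one 149-h interval, 149/47 ≈ 3.1702 half-lives elapse, leaving f ≈ 0.1111 of each dose.
Accumulation ratio R = 1/(1 − f) ≈ 1/0.8889 ≈ 1.1250.
Single-dose peak C₀ = D/Vd = 2375/223 ≈ 10.650 μg/mL.
Steady-state peak Cmax,ss = C₀·R ≈ 10.650 × 1.1250 ≈ 11.981 μg/mL.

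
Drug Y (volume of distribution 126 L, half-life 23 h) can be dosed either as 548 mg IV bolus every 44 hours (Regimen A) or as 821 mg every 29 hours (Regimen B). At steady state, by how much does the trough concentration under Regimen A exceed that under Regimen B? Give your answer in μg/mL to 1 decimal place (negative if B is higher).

Regimen A: f = (1/2)^(44/23) ≈ 0.2655; Cmin,ss = (548/126)·f/(1−f) ≈ 1.572 μg/mL.
Regimen B: f = (1/2)^(29/23) ≈ 0.4173; Cmin,ss = (821/126)·f/(1−f) ≈ 4.666 μg/mL.
Difference ≈ 1.572 − 4.666 ≈ -3.094 μg/mL.

-3.1 μg/mL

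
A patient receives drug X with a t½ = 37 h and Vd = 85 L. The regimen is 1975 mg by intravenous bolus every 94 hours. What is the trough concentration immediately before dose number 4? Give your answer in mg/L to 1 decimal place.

4.8 mg/L

f = (1/2)^(τ/t½) = (1/2)^(94/37) ≈ 0.1719.
C₀ = D/Vd = 1975/85 ≈ 23.235 mg/L.
Before the 4th dose, 3 doses have been given. Superposition: Cmin = C₀·(f + f² + … + f^3).
≈ 23.235 × (0.1719 + 0.0295 + 0.0051) ≈ 23.235 × 0.2065 ≈ 4.798 mg/L.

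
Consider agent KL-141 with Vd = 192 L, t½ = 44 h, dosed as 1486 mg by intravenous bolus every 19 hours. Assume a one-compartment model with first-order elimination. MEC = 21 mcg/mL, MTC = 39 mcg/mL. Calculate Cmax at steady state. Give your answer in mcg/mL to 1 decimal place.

29.9 mcg/mL

Over one 19-h interval, 19/44 ≈ 0.43182 half-lives elapse, leaving f ≈ 0.7413 of each dose.
Accumulation ratio R = 1/(1 − f) ≈ 1/0.2587 ≈ 3.8655.
Each bolus raises the concentration by D/Vd = 1486/192 ≈ 7.740 mcg/mL.
Steady-state peak Cmax,ss = C₀·R ≈ 7.740 × 3.8655 ≈ 29.919 mcg/mL.
Peak 29.9 mcg/mL vs MTC 39 mcg/mL: below toxic threshold.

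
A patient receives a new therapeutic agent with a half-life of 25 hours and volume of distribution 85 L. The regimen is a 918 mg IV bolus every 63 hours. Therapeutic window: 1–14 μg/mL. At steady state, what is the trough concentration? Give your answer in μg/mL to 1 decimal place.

k = ln2/t½ = ln2/25 ≈ 0.027726 h⁻¹; fraction remaining f = e^(−kτ) = e^(−0.027726×63) ≈ 0.1743.
Single-dose peak C₀ = D/Vd = 918/85 ≈ 10.800 μg/mL.
Steady-state trough Cmin,ss = C₀·f/(1−f) ≈ 10.800 × 0.1743/0.8257 ≈ 2.280 μg/mL.
Trough 2.3 μg/mL vs MEC 1 μg/mL: adequate.

2.3 μg/mL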